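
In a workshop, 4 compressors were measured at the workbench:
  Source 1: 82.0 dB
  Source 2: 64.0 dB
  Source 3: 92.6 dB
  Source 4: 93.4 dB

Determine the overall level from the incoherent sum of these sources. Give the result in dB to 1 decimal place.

Σ 10^(Lᵢ/10) = 4.168e+09.
Combined level = 10 log₁₀(4.168e+09) = 96.2 dB.

96.2 dB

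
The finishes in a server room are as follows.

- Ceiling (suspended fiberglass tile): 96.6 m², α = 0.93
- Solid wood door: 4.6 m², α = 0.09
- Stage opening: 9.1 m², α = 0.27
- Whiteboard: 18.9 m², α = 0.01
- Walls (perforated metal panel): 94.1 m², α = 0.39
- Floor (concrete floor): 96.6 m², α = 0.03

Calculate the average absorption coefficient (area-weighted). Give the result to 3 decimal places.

Total surface area S = 319.9 m².
Weighted sum Σ Sα = 132.495.
ᾱ = A/S = 0.414.

0.414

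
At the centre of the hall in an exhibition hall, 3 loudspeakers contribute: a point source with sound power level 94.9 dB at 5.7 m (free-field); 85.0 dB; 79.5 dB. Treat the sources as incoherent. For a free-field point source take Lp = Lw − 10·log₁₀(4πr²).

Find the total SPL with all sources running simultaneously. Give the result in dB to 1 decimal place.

Source at 5.7 m: Lp = 94.9 − 10·log₁₀(4π·5.7²) = 94.9 − 10·log₁₀(408.281) = 68.8 dB.
Sum in the linear (power) domain: Σ 10^(Lᵢ/10) = 10^(68.8/10) + 10^(85.0/10) + 10^(79.5/10) = 4.129e+08.
Combined level = 10 log₁₀(4.129e+08) = 86.2 dB.

86.2 dB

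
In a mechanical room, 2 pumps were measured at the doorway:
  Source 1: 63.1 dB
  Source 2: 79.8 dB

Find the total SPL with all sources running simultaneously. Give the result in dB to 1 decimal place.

79.9 dB

Sum in the linear (power) domain: Σ 10^(Lᵢ/10) = 10^(63.1/10) + 10^(79.8/10) = 9.754e+07.
L_total = 10·log₁₀(9.754e+07) = 79.9 dB.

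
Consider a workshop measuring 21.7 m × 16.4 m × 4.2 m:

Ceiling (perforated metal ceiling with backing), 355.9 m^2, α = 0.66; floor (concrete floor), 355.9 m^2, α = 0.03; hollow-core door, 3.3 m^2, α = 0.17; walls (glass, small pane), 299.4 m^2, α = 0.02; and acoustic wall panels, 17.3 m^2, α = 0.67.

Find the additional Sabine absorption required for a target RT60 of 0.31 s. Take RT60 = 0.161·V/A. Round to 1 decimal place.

Summing Sᵢαᵢ: 234.894 + 10.677 + 0.561 + 5.988 + 11.591 → A₁ = 263.711 sabins.
V = 1494.696 m³. Required absorption A₂ = 0.161 × 1494.696 / 0.31 = 776.278 sabins.
Shortfall: 776.278 − 263.711 = 512.6 sabins.

512.6 sabins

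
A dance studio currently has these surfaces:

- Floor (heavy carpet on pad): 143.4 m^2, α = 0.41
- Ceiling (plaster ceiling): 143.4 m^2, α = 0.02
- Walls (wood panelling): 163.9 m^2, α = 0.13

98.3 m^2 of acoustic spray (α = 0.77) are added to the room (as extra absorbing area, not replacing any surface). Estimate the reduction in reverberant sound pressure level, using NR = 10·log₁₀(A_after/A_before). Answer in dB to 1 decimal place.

A_before = Σ Sᵢαᵢ = 143.4*0.41 + 143.4*0.02 + 163.9*0.13 = 82.969 sabins.
Treatment contributes 98.3·0.77 = 75.691 sabins.
New total A_after = 158.660 sabins.
Reduction = 10 log₁₀(A_after/A_before) = 10 log₁₀(1.9123) = 2.8 dB.

2.8 dB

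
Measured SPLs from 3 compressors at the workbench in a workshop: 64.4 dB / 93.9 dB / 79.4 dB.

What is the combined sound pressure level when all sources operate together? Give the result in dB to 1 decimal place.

94.1 dB

Σ 10^(Lᵢ/10) = 2.545e+09.
Combined level = 10 log₁₀(2.545e+09) = 94.1 dB.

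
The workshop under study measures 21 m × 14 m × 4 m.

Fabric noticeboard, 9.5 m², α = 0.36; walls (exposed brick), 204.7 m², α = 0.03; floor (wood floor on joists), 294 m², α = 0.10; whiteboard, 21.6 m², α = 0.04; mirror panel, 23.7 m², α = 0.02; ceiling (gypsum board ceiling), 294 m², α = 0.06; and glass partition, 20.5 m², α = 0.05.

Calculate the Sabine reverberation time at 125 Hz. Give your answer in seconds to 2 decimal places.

3.21 sec

Total absorption A = 9.5·0.36 + 204.7·0.03 + 294·0.10 + 21.6·0.04 + 23.7·0.02 + 294·0.06 + 20.5·0.05
  = 3.420 + 6.141 + 29.400 + 0.864 + 0.474 + 17.640 + 1.025 = 58.964 m² sabins.
Room volume: 1176 m³.
Sabine: RT60 = 0.161 × 1176 / 58.964 = 3.21 s.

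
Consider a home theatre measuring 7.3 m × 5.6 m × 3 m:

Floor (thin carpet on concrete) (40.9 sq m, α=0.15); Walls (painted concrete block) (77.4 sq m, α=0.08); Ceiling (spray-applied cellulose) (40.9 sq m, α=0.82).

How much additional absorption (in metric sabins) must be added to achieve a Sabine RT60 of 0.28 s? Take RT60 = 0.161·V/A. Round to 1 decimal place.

24.7 sabins

Summing Sᵢαᵢ: 6.135 + 6.192 + 33.538 → A₁ = 45.865 sabins.
V = 122.64 m³. Required absorption A₂ = 0.161 × 122.64 / 0.28 = 70.518 sabins.
Additional absorption ΔA = 70.518 − 45.865 = 24.7 sabins.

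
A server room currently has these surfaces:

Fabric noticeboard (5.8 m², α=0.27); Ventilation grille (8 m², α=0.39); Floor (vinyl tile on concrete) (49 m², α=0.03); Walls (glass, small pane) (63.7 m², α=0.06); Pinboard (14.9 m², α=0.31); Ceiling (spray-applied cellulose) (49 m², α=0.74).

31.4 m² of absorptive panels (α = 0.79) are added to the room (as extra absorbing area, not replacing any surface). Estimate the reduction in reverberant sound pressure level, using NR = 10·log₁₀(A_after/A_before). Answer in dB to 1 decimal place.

1.7 dB

Summing Sᵢαᵢ: 1.566 + 3.120 + 1.470 + 3.822 + 4.619 + 36.260 → A_before = 50.857 sabins.
Treatment contributes 31.4·0.79 = 24.806 sabins.
A_after = 50.857 + 24.806 = 75.663 sabins.
NR = 10·log₁₀(75.663/50.857) = 1.7 dB.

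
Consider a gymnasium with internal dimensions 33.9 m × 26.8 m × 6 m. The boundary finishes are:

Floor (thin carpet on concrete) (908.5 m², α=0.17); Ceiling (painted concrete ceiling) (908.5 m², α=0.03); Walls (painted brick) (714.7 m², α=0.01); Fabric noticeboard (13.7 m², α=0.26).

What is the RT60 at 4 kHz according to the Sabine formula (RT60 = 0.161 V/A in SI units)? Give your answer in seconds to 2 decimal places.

Summing Sᵢαᵢ: 154.445 + 27.255 + 7.147 + 3.562 → A = 192.409 sabins.
Volume V = 33.9 × 26.8 × 6 = 5451.12 m³.
RT60 = 0.161 · V / A = 0.161 × 5451.12 / 192.409 = 4.56 s.

4.56 seconds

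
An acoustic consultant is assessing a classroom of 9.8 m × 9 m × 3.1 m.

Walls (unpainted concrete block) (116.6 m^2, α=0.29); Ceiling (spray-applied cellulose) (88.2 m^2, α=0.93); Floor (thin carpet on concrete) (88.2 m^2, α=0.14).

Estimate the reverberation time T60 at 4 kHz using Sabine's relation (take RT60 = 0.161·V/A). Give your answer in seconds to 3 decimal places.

0.343 s

Equivalent absorption area: A = 116.6*0.29 + 88.2*0.93 + 88.2*0.14 = 128.188 m^2.
V = 9.8·9·3.1 = 273.42 m³.
T = 0.161 V/A = 0.161·273.42/128.188 = 0.343 s.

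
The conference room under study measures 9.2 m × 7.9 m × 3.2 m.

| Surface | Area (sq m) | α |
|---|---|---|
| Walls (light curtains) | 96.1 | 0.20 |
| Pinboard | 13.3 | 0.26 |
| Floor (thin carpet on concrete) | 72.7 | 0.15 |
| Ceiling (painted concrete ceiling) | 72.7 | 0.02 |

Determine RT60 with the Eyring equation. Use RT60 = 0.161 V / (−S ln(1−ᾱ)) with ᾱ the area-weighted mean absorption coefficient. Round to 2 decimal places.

Total surface area S = 96.1 + 13.3 + 72.7 + 72.7 = 254.8 sq m.
Σ(Sᵢαᵢ) = 96.1·0.20 + 13.3·0.26 + 72.7·0.15 + 72.7·0.02 = 35.037.
Mean coefficient ᾱ = A/S = 0.1375.
−S·ln(1−ᾱ) = −254.8 × ln(1 − 0.1375) = 37.690.
V = 9.2 × 7.9 × 3.2 = 232.576 m³.
T = 0.161·V/[−S·ln(1−ᾱ)] = 0.161·232.576/37.690 = 0.99 s.

0.99 s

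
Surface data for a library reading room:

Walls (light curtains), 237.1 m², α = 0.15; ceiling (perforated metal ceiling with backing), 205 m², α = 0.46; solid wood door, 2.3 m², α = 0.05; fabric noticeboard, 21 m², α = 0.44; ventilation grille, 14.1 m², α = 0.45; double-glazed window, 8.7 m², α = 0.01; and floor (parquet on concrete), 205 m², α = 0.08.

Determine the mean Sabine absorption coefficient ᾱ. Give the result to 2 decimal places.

Total surface area S = 693.2 m².
Σ(Sᵢαᵢ) = 237.1*0.15 + 205*0.46 + 2.3*0.05 + 21*0.44 + 14.1*0.45 + 8.7*0.01 + 205*0.08 = 162.052.
ᾱ = A/S = 0.23.

0.23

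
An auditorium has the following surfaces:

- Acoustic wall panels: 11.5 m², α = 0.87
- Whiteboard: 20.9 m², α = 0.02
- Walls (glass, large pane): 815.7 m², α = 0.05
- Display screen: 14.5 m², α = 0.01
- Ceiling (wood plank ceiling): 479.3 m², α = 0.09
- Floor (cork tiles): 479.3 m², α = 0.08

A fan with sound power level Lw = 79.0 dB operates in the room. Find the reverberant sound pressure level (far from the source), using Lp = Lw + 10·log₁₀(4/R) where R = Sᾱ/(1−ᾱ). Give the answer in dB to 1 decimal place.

Σ(Sᵢαᵢ) = 11.5×0.87 + 20.9×0.02 + 815.7×0.05 + 14.5×0.01 + 479.3×0.09 + 479.3×0.08 = 132.834; total area S = 1821.2 m².
ᾱ = 132.834/1821.2 = 0.0729; R = Sᾱ/(1−ᾱ) = 132.834/(1−0.0729) = 143.279 m².
Lp = Lw + 10 log₁₀(4/R) = 79.0 -15.54 = 63.5 dB.

63.5 dB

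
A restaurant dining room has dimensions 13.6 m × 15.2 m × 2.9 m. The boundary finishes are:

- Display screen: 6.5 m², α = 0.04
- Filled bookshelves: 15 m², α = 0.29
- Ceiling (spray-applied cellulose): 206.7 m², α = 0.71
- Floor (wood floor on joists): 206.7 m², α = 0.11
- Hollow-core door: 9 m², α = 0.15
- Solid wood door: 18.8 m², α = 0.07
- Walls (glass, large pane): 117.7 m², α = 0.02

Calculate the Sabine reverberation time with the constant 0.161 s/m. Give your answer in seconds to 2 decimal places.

0.54 s

A = Σ Sᵢαᵢ = 6.5×0.04 + 15×0.29 + 206.7×0.71 + 206.7×0.11 + 9×0.15 + 18.8×0.07 + 117.7×0.02 = 179.124 sabins.
Room volume: 599.488 m³.
Sabine: RT60 = 0.161 × 599.488 / 179.124 = 0.54 s.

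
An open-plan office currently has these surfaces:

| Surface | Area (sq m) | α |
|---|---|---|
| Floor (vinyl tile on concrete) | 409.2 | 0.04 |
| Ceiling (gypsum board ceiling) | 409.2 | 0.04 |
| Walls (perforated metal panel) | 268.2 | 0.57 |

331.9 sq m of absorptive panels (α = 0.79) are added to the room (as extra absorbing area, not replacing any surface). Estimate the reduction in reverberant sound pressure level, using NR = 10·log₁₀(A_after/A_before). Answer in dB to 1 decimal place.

3.8 dB

A_before = Σ Sᵢαᵢ = 409.2*0.04 + 409.2*0.04 + 268.2*0.57 = 185.610 sabins.
Treatment contributes 331.9·0.79 = 262.201 sabins.
A_after = 185.610 + 262.201 = 447.811 sabins.
Reduction = 10 log₁₀(A_after/A_before) = 10 log₁₀(2.4126) = 3.8 dB.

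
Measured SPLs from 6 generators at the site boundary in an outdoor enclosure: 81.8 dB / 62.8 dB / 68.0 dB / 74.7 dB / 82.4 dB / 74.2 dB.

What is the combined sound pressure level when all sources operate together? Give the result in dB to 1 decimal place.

Sum in the linear (power) domain: Σ 10^(Lᵢ/10) = 10^(81.8/10) + 10^(62.8/10) + 10^(68.0/10) + 10^(74.7/10) + 10^(82.4/10) + 10^(74.2/10) = 3.892e+08.
L_total = 10·log₁₀(3.892e+08) = 85.9 dB.

85.9 dB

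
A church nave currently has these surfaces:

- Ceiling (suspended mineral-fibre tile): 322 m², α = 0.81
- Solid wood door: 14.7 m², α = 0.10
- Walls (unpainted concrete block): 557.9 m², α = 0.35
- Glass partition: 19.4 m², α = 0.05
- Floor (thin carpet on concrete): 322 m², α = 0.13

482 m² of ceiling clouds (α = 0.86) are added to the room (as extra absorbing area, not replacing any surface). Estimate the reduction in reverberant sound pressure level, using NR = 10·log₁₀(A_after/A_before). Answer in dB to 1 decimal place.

A_before = Σ Sᵢαᵢ = 322*0.81 + 14.7*0.10 + 557.9*0.35 + 19.4*0.05 + 322*0.13 = 500.385 sabins.
Added absorption = 482 × 0.86 = 414.520 sabins.
New total A_after = 914.905 sabins.
Reduction = 10 log₁₀(A_after/A_before) = 10 log₁₀(1.8284) = 2.6 dB.

2.6 dB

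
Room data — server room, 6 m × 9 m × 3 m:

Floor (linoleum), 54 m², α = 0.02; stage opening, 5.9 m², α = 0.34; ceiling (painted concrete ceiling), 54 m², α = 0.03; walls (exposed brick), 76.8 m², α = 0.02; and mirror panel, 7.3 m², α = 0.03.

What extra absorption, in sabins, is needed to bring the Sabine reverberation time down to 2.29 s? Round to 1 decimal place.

Equivalent absorption area: A₁ = 54·0.02 + 5.9·0.34 + 54·0.03 + 76.8·0.02 + 7.3·0.03 = 6.461 m².
V = 162 m³. Required absorption A₂ = 0.161 × 162 / 2.29 = 11.390 sabins.
ΔA = A₂ − A₁ = 11.390 − 6.461 = 4.9 sabins.

4.9 sabins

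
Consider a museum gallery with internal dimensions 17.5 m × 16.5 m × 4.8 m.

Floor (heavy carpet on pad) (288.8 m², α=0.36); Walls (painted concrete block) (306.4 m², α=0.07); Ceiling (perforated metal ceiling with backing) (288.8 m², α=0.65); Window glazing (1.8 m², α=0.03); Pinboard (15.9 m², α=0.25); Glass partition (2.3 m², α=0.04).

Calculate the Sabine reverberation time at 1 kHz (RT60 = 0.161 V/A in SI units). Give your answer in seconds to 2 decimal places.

Total absorption A = 288.8*0.36 + 306.4*0.07 + 288.8*0.65 + 1.8*0.03 + 15.9*0.25 + 2.3*0.04
  = 103.968 + 21.448 + 187.720 + 0.054 + 3.975 + 0.092 = 317.257 m² sabins.
V = 17.5·16.5·4.8 = 1386 m³.
RT60 = 0.161 · V / A = 0.161 × 1386 / 317.257 = 0.70 s.

0.70 sec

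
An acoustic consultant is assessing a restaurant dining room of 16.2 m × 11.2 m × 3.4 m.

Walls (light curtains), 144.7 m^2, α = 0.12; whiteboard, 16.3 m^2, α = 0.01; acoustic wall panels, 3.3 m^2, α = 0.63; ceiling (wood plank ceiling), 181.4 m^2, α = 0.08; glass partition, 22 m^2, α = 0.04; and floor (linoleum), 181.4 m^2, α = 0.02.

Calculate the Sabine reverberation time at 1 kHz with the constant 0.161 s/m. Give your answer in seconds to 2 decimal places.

Equivalent absorption area: A = 144.7*0.12 + 16.3*0.01 + 3.3*0.63 + 181.4*0.08 + 22*0.04 + 181.4*0.02 = 38.626 m^2.
V = 16.2·11.2·3.4 = 616.896 m³.
Sabine: RT60 = 0.161 × 616.896 / 38.626 = 2.57 s.

2.57 s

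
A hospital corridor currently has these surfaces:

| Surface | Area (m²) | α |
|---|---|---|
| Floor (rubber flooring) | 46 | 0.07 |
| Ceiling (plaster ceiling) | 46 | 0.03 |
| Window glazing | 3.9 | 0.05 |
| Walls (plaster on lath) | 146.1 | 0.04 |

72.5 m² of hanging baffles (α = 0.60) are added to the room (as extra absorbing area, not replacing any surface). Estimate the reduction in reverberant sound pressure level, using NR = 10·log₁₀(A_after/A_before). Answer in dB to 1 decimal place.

7.1 dB

A_before = Σ Sᵢαᵢ = 46·0.07 + 46·0.03 + 3.9·0.05 + 146.1·0.04 = 10.639 sabins.
Added absorption = 72.5 × 0.60 = 43.500 sabins.
New total A_after = 54.139 sabins.
Reduction = 10 log₁₀(A_after/A_before) = 10 log₁₀(5.0887) = 7.1 dB.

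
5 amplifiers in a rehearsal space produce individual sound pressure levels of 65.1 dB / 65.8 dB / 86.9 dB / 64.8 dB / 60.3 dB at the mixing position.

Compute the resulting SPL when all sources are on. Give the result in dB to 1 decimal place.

87.0 dB

Converting to relative power and adding: 10^(65.1/10) + 10^(65.8/10) + 10^(86.9/10) + 10^(64.8/10) + 10^(60.3/10) = 5.009e+08.
Combined level = 10 log₁₀(5.009e+08) = 87.0 dB.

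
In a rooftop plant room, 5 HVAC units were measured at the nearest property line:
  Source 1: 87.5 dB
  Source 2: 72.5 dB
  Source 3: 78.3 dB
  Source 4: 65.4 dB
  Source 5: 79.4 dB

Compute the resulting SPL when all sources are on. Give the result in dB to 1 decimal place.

Converting to relative power and adding: 10^(87.5/10) + 10^(72.5/10) + 10^(78.3/10) + 10^(65.4/10) + 10^(79.4/10) = 7.383e+08.
L_total = 10·log₁₀(7.383e+08) = 88.7 dB.

88.7 dB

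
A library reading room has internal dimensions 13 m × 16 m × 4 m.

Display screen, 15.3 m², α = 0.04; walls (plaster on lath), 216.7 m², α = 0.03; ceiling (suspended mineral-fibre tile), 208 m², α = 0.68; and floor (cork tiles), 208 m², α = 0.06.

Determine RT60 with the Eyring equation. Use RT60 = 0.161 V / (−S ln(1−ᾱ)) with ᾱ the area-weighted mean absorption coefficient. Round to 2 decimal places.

Total surface area S = 15.3 + 216.7 + 208 + 208 = 648.0 m².
Σ(Sᵢαᵢ) = 15.3·0.04 + 216.7·0.03 + 208·0.68 + 208·0.06 = 161.033.
Mean coefficient ᾱ = A/S = 0.2485.
Eyring denominator: −S ln(1−ᾱ) = 185.123.
V = 13 × 16 × 4 = 832 m³.
T = 0.161·V/[−S·ln(1−ᾱ)] = 0.161·832/185.123 = 0.72 s.

0.72 sec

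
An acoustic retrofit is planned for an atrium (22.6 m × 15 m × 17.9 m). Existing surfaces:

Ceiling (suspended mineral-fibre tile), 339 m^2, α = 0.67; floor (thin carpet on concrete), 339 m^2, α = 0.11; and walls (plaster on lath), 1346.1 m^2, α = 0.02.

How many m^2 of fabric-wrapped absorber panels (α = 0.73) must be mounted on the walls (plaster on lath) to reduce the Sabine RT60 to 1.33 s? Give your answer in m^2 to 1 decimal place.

Total absorption A₁ = 339·0.67 + 339·0.11 + 1346.1·0.02
  = 227.130 + 37.290 + 26.922 = 291.342 m^2 sabins.
Required A₂ = 0.161·6068.1/1.33 = 734.559 sabins.
Absorption to add: 734.559 − 291.342 = 443.217 sabins.
Each m^2 of panel replacing the walls (plaster on lath) adds (0.73 − 0.02) = 0.71 sabins.
Area = ΔA/Δα = 443.217/0.71 = 624.2 m^2.

624.2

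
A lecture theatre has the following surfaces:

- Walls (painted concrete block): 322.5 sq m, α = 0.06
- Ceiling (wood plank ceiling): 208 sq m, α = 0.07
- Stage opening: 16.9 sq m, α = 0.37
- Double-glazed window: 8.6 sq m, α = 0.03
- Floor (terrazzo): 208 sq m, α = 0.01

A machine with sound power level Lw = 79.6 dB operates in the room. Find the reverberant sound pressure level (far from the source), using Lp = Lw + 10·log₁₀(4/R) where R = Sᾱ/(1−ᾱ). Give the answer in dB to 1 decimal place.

A = 42.501 sabins; S = 764.0 sq m.
ᾱ = 0.0556, so room constant R = A/(1−ᾱ) = 45.003 sq m.
Lp = 79.6 + 10·log₁₀(4/45.003) = 79.6 + (-10.51) = 69.1 dB.

69.1 dB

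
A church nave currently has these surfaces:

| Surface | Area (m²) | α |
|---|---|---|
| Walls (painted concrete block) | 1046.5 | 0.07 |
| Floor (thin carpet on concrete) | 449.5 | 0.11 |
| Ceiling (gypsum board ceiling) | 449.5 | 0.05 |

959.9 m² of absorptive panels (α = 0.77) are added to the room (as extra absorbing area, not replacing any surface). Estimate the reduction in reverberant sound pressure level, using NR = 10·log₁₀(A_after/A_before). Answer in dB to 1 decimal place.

Summing Sᵢαᵢ: 73.255 + 49.445 + 22.475 → A_before = 145.175 sabins.
Treatment contributes 959.9·0.77 = 739.123 sabins.
A_after = 145.175 + 739.123 = 884.298 sabins.
NR = 10·log₁₀(884.298/145.175) = 7.8 dB.

7.8 dB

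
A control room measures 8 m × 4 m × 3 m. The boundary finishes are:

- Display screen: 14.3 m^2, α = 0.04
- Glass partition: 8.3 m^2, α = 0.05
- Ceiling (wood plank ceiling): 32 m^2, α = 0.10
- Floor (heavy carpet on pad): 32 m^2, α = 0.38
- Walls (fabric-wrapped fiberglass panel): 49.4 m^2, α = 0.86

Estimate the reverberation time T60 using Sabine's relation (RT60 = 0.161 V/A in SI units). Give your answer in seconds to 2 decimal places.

Equivalent absorption area: A = 14.3·0.04 + 8.3·0.05 + 32·0.10 + 32·0.38 + 49.4·0.86 = 58.831 m^2.
V = 8·4·3 = 96 m³.
T = 0.161 V/A = 0.161·96/58.831 = 0.26 s.

0.26 s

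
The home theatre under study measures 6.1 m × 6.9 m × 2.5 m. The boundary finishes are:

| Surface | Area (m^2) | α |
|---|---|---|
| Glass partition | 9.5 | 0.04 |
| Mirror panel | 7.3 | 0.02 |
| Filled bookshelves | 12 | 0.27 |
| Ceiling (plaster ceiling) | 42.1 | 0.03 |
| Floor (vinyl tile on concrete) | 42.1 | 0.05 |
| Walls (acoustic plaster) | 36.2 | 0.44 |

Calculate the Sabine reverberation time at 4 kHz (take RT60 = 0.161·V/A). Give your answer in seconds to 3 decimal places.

A = Σ Sᵢαᵢ = 9.5×0.04 + 7.3×0.02 + 12×0.27 + 42.1×0.03 + 42.1×0.05 + 36.2×0.44 = 23.062 sabins.
Room volume: 105.225 m³.
RT60 = 0.161 · V / A = 0.161 × 105.225 / 23.062 = 0.735 s.

0.735 s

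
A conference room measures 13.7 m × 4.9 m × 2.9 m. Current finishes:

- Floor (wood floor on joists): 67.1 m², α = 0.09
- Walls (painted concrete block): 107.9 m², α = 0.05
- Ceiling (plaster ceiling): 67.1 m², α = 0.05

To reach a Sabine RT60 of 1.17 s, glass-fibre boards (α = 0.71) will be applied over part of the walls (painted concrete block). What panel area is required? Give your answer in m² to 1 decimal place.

18.2

Equivalent absorption area: A₁ = 67.1·0.09 + 107.9·0.05 + 67.1·0.05 = 14.789 m².
V = 194.677 m³. Target absorption A₂ = 0.161 × 194.677 / 1.17 = 26.789 sabins.
Absorption to add: 26.789 − 14.789 = 12.000 sabins.
Each m² of panel replacing the walls (painted concrete block) adds (0.71 − 0.05) = 0.66 sabins.
Panel area = 12.000 / 0.66 = 18.2 m².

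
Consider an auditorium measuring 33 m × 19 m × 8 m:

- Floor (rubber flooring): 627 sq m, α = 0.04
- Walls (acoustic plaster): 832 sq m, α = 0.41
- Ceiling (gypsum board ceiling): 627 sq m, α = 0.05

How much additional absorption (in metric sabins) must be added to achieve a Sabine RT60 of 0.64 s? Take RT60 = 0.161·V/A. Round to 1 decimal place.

864.3 sabins

Summing Sᵢαᵢ: 25.080 + 341.120 + 31.350 → A₁ = 397.550 sabins.
V = 5016 m³. Required absorption A₂ = 0.161 × 5016 / 0.64 = 1261.838 sabins.
ΔA = A₂ − A₁ = 1261.838 − 397.550 = 864.3 sabins.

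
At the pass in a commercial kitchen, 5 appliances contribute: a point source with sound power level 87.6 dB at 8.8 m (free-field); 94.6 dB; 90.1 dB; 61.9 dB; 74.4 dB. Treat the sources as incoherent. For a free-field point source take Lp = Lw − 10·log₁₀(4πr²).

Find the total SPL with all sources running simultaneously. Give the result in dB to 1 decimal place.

Source at 8.8 m: Lp = 87.6 − 10·log₁₀(4π·8.8²) = 87.6 − 10·log₁₀(973.140) = 57.7 dB.
Converting to relative power and adding: 10^(57.7/10) + 10^(94.6/10) + 10^(90.1/10) + 10^(61.9/10) + 10^(74.4/10) = 3.937e+09.
L_total = 10·log₁₀(3.937e+09) = 96.0 dB.

96.0 dB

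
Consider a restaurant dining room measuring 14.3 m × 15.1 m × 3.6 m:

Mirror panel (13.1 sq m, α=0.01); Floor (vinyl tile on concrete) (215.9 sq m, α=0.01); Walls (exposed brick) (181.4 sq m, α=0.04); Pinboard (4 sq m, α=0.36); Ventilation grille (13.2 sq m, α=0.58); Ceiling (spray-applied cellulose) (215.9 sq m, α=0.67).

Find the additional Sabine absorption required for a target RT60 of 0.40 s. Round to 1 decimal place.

Summing Sᵢαᵢ: 0.131 + 2.159 + 7.256 + 1.440 + 7.656 + 144.653 → A₁ = 163.295 sabins.
For T = 0.40 s, need A₂ = 0.161·V/T = 0.161·777.348/0.40 = 312.883 sabins.
Additional absorption ΔA = 312.883 − 163.295 = 149.6 sabins.

149.6 sabins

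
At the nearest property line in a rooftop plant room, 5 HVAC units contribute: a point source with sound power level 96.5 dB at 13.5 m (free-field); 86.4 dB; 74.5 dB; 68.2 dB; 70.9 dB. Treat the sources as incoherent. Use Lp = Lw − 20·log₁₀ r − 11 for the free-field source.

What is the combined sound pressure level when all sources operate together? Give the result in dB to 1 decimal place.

86.9 dB

Source at 13.5 m: Lp = 96.5 − 20·log₁₀(13.5) − 11 = 62.9 dB.
Σ 10^(Lᵢ/10) = 4.856e+08.
Combined level = 10 log₁₀(4.856e+08) = 86.9 dB.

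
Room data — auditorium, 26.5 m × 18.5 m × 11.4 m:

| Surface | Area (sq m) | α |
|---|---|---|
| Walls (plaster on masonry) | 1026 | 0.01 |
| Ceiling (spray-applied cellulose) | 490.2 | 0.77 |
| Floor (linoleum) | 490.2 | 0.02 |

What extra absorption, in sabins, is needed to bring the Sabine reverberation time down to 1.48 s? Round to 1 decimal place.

Total absorption A₁ = 1026*0.01 + 490.2*0.77 + 490.2*0.02
  = 10.260 + 377.454 + 9.804 = 397.518 sq m sabins.
Target A₂ = 0.161·5588.85/1.48 = 607.976 sabins (V = 5588.85 m³).
ΔA = A₂ − A₁ = 607.976 − 397.518 = 210.5 sabins.

210.5 sabins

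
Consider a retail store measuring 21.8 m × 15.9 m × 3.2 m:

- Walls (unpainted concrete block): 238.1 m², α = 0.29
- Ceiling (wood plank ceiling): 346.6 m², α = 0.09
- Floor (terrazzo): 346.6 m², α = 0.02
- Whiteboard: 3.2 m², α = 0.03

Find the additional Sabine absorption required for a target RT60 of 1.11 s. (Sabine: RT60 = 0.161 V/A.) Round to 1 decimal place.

A₁ = Σ Sᵢαᵢ = 238.1·0.29 + 346.6·0.09 + 346.6·0.02 + 3.2·0.03 = 107.271 sabins.
Target A₂ = 0.161·1109.184/1.11 = 160.882 sabins (V = 1109.184 m³).
ΔA = A₂ − A₁ = 160.882 − 107.271 = 53.6 sabins.

53.6 sabins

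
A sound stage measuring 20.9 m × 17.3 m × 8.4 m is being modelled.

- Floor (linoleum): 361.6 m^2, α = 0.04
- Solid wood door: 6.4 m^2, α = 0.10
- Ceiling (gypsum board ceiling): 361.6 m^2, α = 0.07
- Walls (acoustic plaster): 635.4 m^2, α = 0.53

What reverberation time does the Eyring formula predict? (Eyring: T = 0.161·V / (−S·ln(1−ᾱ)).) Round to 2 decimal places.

Total surface area S = 361.6 + 6.4 + 361.6 + 635.4 = 1365.0 m^2.
Absorption A = 361.6·0.04 + 6.4·0.10 + 361.6·0.07 + 635.4·0.53 = 377.178 sabins.
Mean coefficient ᾱ = A/S = 0.2763.
Eyring denominator: −S ln(1−ᾱ) = 441.411.
V = 20.9 × 17.3 × 8.4 = 3037.188 m³.
T = 0.161·V/[−S·ln(1−ᾱ)] = 0.161·3037.188/441.411 = 1.11 s.

1.11 seconds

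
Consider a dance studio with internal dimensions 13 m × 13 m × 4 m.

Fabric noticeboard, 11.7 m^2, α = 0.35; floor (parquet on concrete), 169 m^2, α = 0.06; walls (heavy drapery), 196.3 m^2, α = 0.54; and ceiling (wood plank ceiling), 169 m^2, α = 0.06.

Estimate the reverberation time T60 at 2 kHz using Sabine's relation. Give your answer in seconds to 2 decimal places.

Total absorption A = 11.7*0.35 + 169*0.06 + 196.3*0.54 + 169*0.06
  = 4.095 + 10.140 + 106.002 + 10.140 = 130.377 m^2 sabins.
Room volume: 676 m³.
T = 0.161 V/A = 0.161·676/130.377 = 0.83 s.

0.83 seconds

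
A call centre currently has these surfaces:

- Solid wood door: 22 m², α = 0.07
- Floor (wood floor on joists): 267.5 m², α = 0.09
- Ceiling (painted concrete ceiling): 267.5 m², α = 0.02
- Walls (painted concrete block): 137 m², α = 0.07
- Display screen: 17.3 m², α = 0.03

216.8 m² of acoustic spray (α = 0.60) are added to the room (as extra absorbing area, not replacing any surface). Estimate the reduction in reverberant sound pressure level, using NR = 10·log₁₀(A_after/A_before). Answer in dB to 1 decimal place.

Summing Sᵢαᵢ: 1.540 + 24.075 + 5.350 + 9.590 + 0.519 → A_before = 41.074 sabins.
Treatment contributes 216.8·0.60 = 130.080 sabins.
New total A_after = 171.154 sabins.
Reduction = 10 log₁₀(A_after/A_before) = 10 log₁₀(4.1670) = 6.2 dB.

6.2 dB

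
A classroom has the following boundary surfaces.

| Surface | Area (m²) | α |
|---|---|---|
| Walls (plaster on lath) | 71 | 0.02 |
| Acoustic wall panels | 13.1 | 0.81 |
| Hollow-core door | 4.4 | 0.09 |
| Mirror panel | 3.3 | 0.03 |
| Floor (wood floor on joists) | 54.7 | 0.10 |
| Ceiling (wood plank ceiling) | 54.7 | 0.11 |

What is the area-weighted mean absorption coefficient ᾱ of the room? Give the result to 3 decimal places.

0.119

Total surface area S = 201.2 m².
Σ(Sᵢαᵢ) = 71*0.02 + 13.1*0.81 + 4.4*0.09 + 3.3*0.03 + 54.7*0.10 + 54.7*0.11 = 24.013.
ᾱ = A/S = 0.119.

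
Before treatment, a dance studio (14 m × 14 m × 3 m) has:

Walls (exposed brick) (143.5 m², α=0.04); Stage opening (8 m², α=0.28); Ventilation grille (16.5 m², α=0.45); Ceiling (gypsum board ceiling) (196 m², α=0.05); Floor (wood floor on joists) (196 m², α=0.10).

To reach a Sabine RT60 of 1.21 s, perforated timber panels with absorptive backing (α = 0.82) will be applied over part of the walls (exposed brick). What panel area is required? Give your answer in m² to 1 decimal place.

42.9

A₁ = Σ Sᵢαᵢ = 143.5·0.04 + 8·0.28 + 16.5·0.45 + 196·0.05 + 196·0.10 = 44.805 sabins.
V = 588 m³. Target absorption A₂ = 0.161 × 588 / 1.21 = 78.238 sabins.
ΔA needed = 78.238 − 44.805 = 33.433 sabins.
Each m² of panel replacing the walls (exposed brick) adds (0.82 − 0.04) = 0.78 sabins.
Area = ΔA/Δα = 33.433/0.78 = 42.9 m².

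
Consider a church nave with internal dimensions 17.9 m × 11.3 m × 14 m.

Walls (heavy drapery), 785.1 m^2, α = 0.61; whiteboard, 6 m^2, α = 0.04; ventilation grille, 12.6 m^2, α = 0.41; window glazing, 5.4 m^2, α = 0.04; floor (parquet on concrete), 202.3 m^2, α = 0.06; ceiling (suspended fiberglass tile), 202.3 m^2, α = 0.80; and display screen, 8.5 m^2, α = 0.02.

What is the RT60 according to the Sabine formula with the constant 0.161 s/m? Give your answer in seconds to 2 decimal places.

Summing Sᵢαᵢ: 478.911 + 0.240 + 5.166 + 0.216 + 12.138 + 161.840 + 0.170 → A = 658.681 sabins.
V = 17.9·11.3·14 = 2831.78 m³.
RT60 = 0.161 · V / A = 0.161 × 2831.78 / 658.681 = 0.69 s.

0.69 seconds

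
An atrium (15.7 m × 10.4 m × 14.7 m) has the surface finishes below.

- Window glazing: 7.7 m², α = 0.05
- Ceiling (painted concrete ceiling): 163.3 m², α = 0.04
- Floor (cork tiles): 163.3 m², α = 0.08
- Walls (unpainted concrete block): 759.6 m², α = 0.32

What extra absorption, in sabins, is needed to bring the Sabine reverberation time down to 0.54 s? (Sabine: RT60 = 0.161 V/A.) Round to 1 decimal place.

A₁ = Σ Sᵢαᵢ = 7.7·0.05 + 163.3·0.04 + 163.3·0.08 + 759.6·0.32 = 263.053 sabins.
Target A₂ = 0.161·2400.216/0.54 = 715.620 sabins (V = 2400.216 m³).
Additional absorption ΔA = 715.620 − 263.053 = 452.6 sabins.

452.6 sabins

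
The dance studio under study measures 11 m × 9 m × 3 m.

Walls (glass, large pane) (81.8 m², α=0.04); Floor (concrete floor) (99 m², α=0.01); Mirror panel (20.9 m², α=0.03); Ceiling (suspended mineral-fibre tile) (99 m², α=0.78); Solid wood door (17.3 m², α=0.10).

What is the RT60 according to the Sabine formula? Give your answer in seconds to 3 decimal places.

Summing Sᵢαᵢ: 3.272 + 0.990 + 0.627 + 77.220 + 1.730 → A = 83.839 sabins.
V = 11·9·3 = 297 m³.
Sabine: RT60 = 0.161 × 297 / 83.839 = 0.570 s.

0.570 sec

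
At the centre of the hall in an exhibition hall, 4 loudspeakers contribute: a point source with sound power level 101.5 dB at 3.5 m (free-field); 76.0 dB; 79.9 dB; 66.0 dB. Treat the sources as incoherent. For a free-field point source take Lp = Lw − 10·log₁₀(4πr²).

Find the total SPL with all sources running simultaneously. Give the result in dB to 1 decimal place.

Source at 3.5 m: Lp = 101.5 − 10·log₁₀(4π·3.5²) = 101.5 − 10·log₁₀(153.938) = 79.6 dB.
Converting to relative power and adding: 10^(79.6/10) + 10^(76.0/10) + 10^(79.9/10) + 10^(66.0/10) = 2.327e+08.
Back to dB: 10·log₁₀ Σ = 83.7 dB.

83.7 dB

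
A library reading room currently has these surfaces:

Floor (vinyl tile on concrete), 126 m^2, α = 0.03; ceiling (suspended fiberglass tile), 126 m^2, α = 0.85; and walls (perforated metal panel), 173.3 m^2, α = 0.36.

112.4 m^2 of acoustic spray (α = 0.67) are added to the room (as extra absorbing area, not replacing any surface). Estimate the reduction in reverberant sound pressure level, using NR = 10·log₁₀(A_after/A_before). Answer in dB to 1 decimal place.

1.6 dB

Summing Sᵢαᵢ: 3.780 + 107.100 + 62.388 → A_before = 173.268 sabins.
Treatment contributes 112.4·0.67 = 75.308 sabins.
A_after = 173.268 + 75.308 = 248.576 sabins.
Reduction = 10 log₁₀(A_after/A_before) = 10 log₁₀(1.4346) = 1.6 dB.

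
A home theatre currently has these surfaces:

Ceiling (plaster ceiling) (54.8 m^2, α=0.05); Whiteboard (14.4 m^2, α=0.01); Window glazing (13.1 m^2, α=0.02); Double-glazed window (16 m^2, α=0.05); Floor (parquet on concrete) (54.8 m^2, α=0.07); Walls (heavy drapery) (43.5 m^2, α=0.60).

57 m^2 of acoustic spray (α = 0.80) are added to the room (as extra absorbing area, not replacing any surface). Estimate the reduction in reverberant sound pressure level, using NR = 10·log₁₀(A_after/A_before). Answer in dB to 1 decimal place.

3.7 dB

Equivalent absorption area: A_before = 54.8×0.05 + 14.4×0.01 + 13.1×0.02 + 16×0.05 + 54.8×0.07 + 43.5×0.60 = 33.882 m^2.
Added absorption = 57 × 0.80 = 45.600 sabins.
New total A_after = 79.482 sabins.
NR = 10·log₁₀(79.482/33.882) = 3.7 dB.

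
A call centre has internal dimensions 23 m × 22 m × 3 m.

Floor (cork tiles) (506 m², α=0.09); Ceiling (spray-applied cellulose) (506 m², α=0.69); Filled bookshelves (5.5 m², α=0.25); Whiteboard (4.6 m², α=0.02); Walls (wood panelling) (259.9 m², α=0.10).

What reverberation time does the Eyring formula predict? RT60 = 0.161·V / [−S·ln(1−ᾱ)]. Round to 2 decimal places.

S = Σ Sᵢ = 1282.0 m².
Absorption A = 506·0.09 + 506·0.69 + 5.5·0.25 + 4.6·0.02 + 259.9·0.10 = 422.137 sabins.
Mean coefficient ᾱ = A/S = 0.3293.
−S·ln(1−ᾱ) = −1282.0 × ln(1 − 0.3293) = 512.074.
V = 23 × 22 × 3 = 1518 m³.
T = 0.161·V/[−S·ln(1−ᾱ)] = 0.161·1518/512.074 = 0.48 s.

0.48 s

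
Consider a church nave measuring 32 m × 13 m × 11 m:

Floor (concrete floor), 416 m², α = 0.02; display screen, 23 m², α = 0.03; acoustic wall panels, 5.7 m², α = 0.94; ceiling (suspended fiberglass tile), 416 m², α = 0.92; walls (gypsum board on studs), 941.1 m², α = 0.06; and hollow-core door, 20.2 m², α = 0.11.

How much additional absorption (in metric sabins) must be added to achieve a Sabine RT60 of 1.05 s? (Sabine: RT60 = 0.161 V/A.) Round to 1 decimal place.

245.9 sabins

Summing Sᵢαᵢ: 8.320 + 0.690 + 5.358 + 382.720 + 56.466 + 2.222 → A₁ = 455.776 sabins.
For T = 1.05 s, need A₂ = 0.161·V/T = 0.161·4576/1.05 = 701.653 sabins.
Additional absorption ΔA = 701.653 − 455.776 = 245.9 sabins.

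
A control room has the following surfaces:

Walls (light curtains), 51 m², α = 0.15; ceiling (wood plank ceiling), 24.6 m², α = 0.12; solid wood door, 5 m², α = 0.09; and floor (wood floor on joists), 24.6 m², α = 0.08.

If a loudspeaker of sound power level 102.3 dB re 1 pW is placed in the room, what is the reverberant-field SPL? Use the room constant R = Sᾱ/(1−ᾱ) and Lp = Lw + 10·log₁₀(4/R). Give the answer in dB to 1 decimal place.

96.6 dB

Σ(Sᵢαᵢ) = 51·0.15 + 24.6·0.12 + 5·0.09 + 24.6·0.08 = 13.020; total area S = 105.2 m².
ᾱ = 13.020/105.2 = 0.1238; R = Sᾱ/(1−ᾱ) = 13.020/(1−0.1238) = 14.860 m².
Lp = Lw + 10 log₁₀(4/R) = 102.3 -5.70 = 96.6 dB.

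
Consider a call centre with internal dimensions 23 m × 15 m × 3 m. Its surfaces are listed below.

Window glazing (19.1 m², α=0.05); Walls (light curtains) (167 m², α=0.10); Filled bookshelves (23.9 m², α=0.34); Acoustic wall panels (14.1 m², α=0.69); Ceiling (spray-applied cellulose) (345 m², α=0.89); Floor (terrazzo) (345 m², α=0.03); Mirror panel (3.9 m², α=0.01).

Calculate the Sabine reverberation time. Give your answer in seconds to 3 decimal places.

0.472 seconds

Summing Sᵢαᵢ: 0.955 + 16.700 + 8.126 + 9.729 + 307.050 + 10.350 + 0.039 → A = 352.949 sabins.
V = 23·15·3 = 1035 m³.
T = 0.161 V/A = 0.161·1035/352.949 = 0.472 s.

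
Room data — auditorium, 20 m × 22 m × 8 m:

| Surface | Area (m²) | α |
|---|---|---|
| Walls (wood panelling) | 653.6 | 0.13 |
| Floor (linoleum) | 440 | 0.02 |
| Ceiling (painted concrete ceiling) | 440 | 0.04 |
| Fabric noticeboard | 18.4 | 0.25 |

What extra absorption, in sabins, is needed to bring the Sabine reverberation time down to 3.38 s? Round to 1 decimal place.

51.7 sabins

Equivalent absorption area: A₁ = 653.6*0.13 + 440*0.02 + 440*0.04 + 18.4*0.25 = 115.968 m².
Target A₂ = 0.161·3520/3.38 = 167.669 sabins (V = 3520 m³).
Shortfall: 167.669 − 115.968 = 51.7 sabins.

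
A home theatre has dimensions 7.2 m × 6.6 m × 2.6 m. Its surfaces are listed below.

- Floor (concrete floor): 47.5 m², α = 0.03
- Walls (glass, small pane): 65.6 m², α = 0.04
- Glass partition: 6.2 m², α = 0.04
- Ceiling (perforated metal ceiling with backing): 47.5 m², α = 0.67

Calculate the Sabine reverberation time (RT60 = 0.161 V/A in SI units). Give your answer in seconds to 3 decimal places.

0.551 sec

Summing Sᵢαᵢ: 1.425 + 2.624 + 0.248 + 31.825 → A = 36.122 sabins.
Room volume: 123.552 m³.
T = 0.161 V/A = 0.161·123.552/36.122 = 0.551 s.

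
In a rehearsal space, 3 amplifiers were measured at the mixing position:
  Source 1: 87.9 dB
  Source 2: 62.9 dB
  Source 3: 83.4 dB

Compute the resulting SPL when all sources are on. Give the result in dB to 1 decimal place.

Sum in the linear (power) domain: Σ 10^(Lᵢ/10) = 10^(87.9/10) + 10^(62.9/10) + 10^(83.4/10) = 8.373e+08.
Back to dB: 10·log₁₀ Σ = 89.2 dB.

89.2 dB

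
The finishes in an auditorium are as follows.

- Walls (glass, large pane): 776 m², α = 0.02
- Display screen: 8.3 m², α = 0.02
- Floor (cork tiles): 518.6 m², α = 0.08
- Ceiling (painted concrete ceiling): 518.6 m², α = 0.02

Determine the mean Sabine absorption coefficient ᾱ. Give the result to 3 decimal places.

0.037

S = Σ Sᵢ = 776 + 8.3 + 518.6 + 518.6 = 1821.5 m².
Weighted sum Σ Sα = 67.546.
ᾱ = 67.546 / 1821.5 = 0.037.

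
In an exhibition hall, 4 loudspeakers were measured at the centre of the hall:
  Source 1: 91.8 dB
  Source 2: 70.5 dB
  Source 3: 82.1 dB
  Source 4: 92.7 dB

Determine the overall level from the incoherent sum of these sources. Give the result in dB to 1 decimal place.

Sum in the linear (power) domain: Σ 10^(Lᵢ/10) = 10^(91.8/10) + 10^(70.5/10) + 10^(82.1/10) + 10^(92.7/10) = 3.549e+09.
Back to dB: 10·log₁₀ Σ = 95.5 dB.

95.5 dB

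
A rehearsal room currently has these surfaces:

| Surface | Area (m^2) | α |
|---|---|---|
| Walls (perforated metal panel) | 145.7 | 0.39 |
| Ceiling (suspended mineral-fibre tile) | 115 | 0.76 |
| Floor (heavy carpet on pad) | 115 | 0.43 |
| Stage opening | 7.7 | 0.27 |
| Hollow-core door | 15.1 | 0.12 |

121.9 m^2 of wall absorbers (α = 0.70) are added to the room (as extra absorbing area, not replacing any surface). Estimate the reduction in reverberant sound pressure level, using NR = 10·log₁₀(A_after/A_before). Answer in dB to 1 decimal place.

Total absorption A_before = 145.7·0.39 + 115·0.76 + 115·0.43 + 7.7·0.27 + 15.1·0.12
  = 56.823 + 87.400 + 49.450 + 2.079 + 1.812 = 197.564 m^2 sabins.
Added absorption = 121.9 × 0.70 = 85.330 sabins.
New total A_after = 282.894 sabins.
NR = 10·log₁₀(282.894/197.564) = 1.6 dB.

1.6 dB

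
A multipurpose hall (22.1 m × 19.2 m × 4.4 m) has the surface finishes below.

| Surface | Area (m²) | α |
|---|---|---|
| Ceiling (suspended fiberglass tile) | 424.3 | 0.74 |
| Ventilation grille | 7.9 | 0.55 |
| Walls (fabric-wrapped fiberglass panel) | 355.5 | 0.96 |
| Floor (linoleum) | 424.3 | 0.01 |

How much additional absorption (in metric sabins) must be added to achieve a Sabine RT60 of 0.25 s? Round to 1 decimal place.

A₁ = Σ Sᵢαᵢ = 424.3×0.74 + 7.9×0.55 + 355.5×0.96 + 424.3×0.01 = 663.850 sabins.
V = 1867.008 m³. Required absorption A₂ = 0.161 × 1867.008 / 0.25 = 1202.353 sabins.
ΔA = A₂ − A₁ = 1202.353 − 663.850 = 538.5 sabins.

538.5 sabins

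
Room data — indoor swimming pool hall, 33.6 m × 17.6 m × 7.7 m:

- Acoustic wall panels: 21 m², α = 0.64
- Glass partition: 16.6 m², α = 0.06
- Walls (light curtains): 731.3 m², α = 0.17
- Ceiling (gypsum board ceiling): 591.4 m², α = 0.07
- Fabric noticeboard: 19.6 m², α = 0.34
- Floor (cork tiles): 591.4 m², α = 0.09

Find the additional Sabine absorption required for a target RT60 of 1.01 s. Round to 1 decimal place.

485.8 sabins

Summing Sᵢαᵢ: 13.440 + 0.996 + 124.321 + 41.398 + 6.664 + 53.226 → A₁ = 240.045 sabins.
V = 4553.472 m³. Required absorption A₂ = 0.161 × 4553.472 / 1.01 = 725.850 sabins.
ΔA = A₂ − A₁ = 725.850 − 240.045 = 485.8 sabins.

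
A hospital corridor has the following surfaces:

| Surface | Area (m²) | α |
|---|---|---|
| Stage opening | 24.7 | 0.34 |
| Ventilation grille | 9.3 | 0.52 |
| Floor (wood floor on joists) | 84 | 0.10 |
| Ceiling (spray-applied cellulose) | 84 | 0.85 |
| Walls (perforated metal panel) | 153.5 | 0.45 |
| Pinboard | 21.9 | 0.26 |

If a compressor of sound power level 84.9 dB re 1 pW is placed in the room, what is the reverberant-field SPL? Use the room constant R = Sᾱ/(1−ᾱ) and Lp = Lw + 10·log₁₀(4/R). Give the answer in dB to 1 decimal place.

A = 167.803 sabins; S = 377.4 m².
ᾱ = 167.803/377.4 = 0.4446; R = Sᾱ/(1−ᾱ) = 167.803/(1−0.4446) = 302.130 m².
Lp = 84.9 + 10·log₁₀(4/302.130) = 84.9 + (-18.78) = 66.1 dB.

66.1 dB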